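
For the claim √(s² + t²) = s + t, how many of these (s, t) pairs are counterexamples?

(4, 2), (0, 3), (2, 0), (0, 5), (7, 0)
1

Testing each pair:
(4, 2): LHS = 2·√(5) ≈ 4.472, RHS = 6 → counterexample
(0, 3): LHS = 3, RHS = 3 → satisfies claim
(2, 0): LHS = 2, RHS = 2 → satisfies claim
(0, 5): LHS = 5, RHS = 5 → satisfies claim
(7, 0): LHS = 7, RHS = 7 → satisfies claim

That makes 1 counterexample.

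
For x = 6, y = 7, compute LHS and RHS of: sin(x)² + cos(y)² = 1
LHS = sin(6)² + cos(7)² ≈ 0.6464
RHS = 1

LHS ≠ RHS (they differ by about 0.3536), so the equation does not hold here.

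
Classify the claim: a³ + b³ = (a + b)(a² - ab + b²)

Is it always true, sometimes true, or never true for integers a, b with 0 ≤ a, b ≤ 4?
The identity holds for every pair in the range. For instance at (a, b) = (4, 4): both sides equal 128.

Answer: Always true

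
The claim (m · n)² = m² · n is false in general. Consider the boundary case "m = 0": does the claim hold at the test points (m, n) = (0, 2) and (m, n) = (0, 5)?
At (0, 2): LHS = 0, RHS = 0 → equal
At (0, 5): LHS = 0, RHS = 0 → equal

So the claim does hold at both of these boundary points, even though it is not an identity.

Answer: Yes, holds at both test points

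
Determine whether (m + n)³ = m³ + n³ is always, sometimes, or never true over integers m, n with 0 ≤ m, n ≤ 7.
It holds at (m, n) = (1, 0) (both sides equal 1), but fails at (m, n) = (5, 3) (LHS = 512, RHS = 152).

Answer: Sometimes true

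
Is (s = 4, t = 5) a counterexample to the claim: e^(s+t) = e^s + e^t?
Yes

Substituting s = 4, t = 5:
LHS = e^(4+5) = e^9 ≈ 8103
RHS = e^4 + e^5 ≈ 203

Since LHS ≠ RHS, this pair disproves the claim.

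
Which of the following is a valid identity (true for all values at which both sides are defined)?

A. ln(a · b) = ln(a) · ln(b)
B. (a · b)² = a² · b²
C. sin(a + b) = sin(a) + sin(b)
A: fails at (3, 7) — LHS = ln(21) ≈ 3.045, RHS = ln(3)·ln(7) ≈ 2.138.
B: holds — e.g. at (3, 5), both sides equal 225.
C: fails at (1, 5) — LHS = sin(6) ≈ -0.2794, RHS = sin(5) + sin(1) ≈ -0.1175.

Answer: B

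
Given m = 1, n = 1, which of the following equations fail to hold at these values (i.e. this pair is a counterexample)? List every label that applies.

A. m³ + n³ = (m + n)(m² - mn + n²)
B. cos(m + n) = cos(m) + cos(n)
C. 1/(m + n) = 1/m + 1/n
B, C

Evaluating each claim at the given values:
A. LHS = 2, RHS = 2 → holds here (LHS = RHS)
B. LHS = cos(2) ≈ -0.4161, RHS = 2·cos(1) ≈ 1.081 → fails here (LHS ≠ RHS)
C. LHS = 1/2, RHS = 2 → fails here (LHS ≠ RHS)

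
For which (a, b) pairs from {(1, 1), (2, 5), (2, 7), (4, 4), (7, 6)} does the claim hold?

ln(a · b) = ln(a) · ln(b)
(1, 1)

Testing each pair:
(1, 1): LHS = 0, RHS = 0 → holds
(2, 5): LHS = ln(10) ≈ 2.303, RHS = ln(2)·ln(5) ≈ 1.116 → fails
(2, 7): LHS = ln(14) ≈ 2.639, RHS = ln(2)·ln(7) ≈ 1.349 → fails
(4, 4): LHS = ln(16) ≈ 2.773, RHS = ln(4)² ≈ 1.922 → fails
(7, 6): LHS = ln(42) ≈ 3.738, RHS = ln(6)·ln(7) ≈ 3.487 → fails

1 of 5 pairs satisfies the claim.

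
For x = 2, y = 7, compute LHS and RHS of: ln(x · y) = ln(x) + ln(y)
LHS = ln(2 · 7) = ln(14) ≈ 2.639
RHS = ln(2) + ln(7) ≈ 2.639

LHS = RHS: the two sides agree.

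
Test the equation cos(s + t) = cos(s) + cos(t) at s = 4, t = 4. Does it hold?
Fails

Substituting s = 4, t = 4:

LHS = cos(4 + 4) = cos(8) ≈ -0.1455
RHS = cos(4) + cos(4) = 2·cos(4) ≈ -1.307

LHS ≠ RHS, so the equation does not hold at this point.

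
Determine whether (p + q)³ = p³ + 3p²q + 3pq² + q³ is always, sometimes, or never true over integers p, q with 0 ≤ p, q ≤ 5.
Always true

The identity holds for every pair in the range. For instance at (p, q) = (2, 1): both sides equal 27.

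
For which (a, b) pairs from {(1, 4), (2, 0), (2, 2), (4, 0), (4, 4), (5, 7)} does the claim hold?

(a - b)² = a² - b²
(2, 0), (2, 2), (4, 0), (4, 4)

Testing each pair:
(1, 4): LHS = 9, RHS = -15 → fails
(2, 0): LHS = 4, RHS = 4 → holds
(2, 2): LHS = 0, RHS = 0 → holds
(4, 0): LHS = 16, RHS = 16 → holds
(4, 4): LHS = 0, RHS = 0 → holds
(5, 7): LHS = 4, RHS = -24 → fails

4 of 6 pairs satisfy the claim.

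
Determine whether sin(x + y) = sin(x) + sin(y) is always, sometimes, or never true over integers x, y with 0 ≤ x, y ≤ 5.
Sometimes true

It holds at (x, y) = (0, 3) (both sides equal sin(3) ≈ 0.1411), but fails at (x, y) = (1, 2) (LHS = sin(3) ≈ 0.1411, RHS = sin(1) + sin(2) ≈ 1.751).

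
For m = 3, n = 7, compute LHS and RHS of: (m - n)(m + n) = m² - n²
LHS = (3 - 7)(3 + 7) = -40
RHS = 3² - 7² = -40

LHS = RHS: the two sides agree.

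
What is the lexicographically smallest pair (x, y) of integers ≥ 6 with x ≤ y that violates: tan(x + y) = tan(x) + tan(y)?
(x, y) = (6, 6)

Substituting (6, 6) into the claim:
LHS = tan(6 + 6) = tan(12) ≈ -0.6359
RHS = tan(6) + tan(6) = 2·tan(6) ≈ -0.582

Since LHS ≠ RHS, this pair disproves the claim, and no lexicographically smaller pair (x ≤ y, integers ≥ 6) does.

For instance (10, 13) is also a counterexample (LHS = tan(23) ≈ 1.588, RHS = tan(13) + tan(10) ≈ 1.111), but it's lexicographically larger.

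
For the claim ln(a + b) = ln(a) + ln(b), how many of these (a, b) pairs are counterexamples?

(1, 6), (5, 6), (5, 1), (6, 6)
4

Testing each pair:
(1, 6): LHS = ln(7) ≈ 1.946, RHS = ln(6) ≈ 1.792 → counterexample
(5, 6): LHS = ln(11) ≈ 2.398, RHS = ln(5) + ln(6) ≈ 3.401 → counterexample
(5, 1): LHS = ln(6) ≈ 1.792, RHS = ln(5) ≈ 1.609 → counterexample
(6, 6): LHS = ln(12) ≈ 2.485, RHS = 2·ln(6) ≈ 3.584 → counterexample

That makes 4 counterexamples.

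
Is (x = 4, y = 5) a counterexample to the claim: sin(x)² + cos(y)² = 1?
Substituting x = 4, y = 5:
LHS = sin(4)² + cos(5)² ≈ 0.6532
RHS = 1

Since LHS ≠ RHS, this pair disproves the claim.

Answer: Yes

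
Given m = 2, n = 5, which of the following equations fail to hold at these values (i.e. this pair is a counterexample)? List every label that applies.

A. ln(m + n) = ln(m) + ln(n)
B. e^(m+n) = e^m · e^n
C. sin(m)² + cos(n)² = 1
A, C

Evaluating each claim at the given values:
A. LHS = ln(7) ≈ 1.946, RHS = ln(2) + ln(5) ≈ 2.303 → fails here (LHS ≠ RHS)
B. LHS = e^7 ≈ 1097, RHS = e^7 ≈ 1097 → holds here (LHS = RHS)
C. LHS = cos(5)² + sin(2)² ≈ 0.9073, RHS = 1 → fails here (LHS ≠ RHS)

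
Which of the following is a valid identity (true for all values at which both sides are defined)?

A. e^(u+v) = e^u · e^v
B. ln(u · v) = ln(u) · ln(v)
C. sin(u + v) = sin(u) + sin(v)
A

A: holds — e.g. at (2, 4), both sides equal e^6 ≈ 403.4.
B: fails at (2, 7) — LHS = ln(14) ≈ 2.639, RHS = ln(2)·ln(7) ≈ 1.349.
C: fails at (4, 4) — LHS = sin(8) ≈ 0.9894, RHS = 2·sin(4) ≈ -1.514.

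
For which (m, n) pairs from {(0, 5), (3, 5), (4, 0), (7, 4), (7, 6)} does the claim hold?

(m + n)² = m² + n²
Testing each pair:
(0, 5): LHS = 25, RHS = 25 → holds
(3, 5): LHS = 64, RHS = 34 → fails
(4, 0): LHS = 16, RHS = 16 → holds
(7, 4): LHS = 121, RHS = 65 → fails
(7, 6): LHS = 169, RHS = 85 → fails

2 of 5 pairs satisfy the claim.

Answer: (0, 5), (4, 0)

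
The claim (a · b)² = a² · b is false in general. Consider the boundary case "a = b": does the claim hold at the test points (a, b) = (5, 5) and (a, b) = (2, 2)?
At (5, 5): LHS = 625 ≠ RHS = 125
At (2, 2): LHS = 16 ≠ RHS = 8

Answer: No, fails at both test points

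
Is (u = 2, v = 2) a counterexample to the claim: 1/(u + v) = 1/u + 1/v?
Yes

Substituting u = 2, v = 2:
LHS = 1/(2 + 2) = 1/4
RHS = 1/2 + 1/2 = 1

Since LHS ≠ RHS, this pair disproves the claim.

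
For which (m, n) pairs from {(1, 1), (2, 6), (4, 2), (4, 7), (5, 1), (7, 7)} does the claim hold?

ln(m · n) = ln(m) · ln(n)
(1, 1)

Testing each pair:
(1, 1): LHS = 0, RHS = 0 → holds
(2, 6): LHS = ln(12) ≈ 2.485, RHS = ln(2)·ln(6) ≈ 1.242 → fails
(4, 2): LHS = ln(8) ≈ 2.079, RHS = ln(2)·ln(4) ≈ 0.9609 → fails
(4, 7): LHS = ln(28) ≈ 3.332, RHS = ln(4)·ln(7) ≈ 2.698 → fails
(5, 1): LHS = ln(5) ≈ 1.609, RHS = 0 → fails
(7, 7): LHS = ln(49) ≈ 3.892, RHS = ln(7)² ≈ 3.787 → fails

1 of 6 pairs satisfies the claim.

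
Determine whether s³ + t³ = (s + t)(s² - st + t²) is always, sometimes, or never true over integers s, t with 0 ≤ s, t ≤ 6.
The identity holds for every pair in the range. For instance at (s, t) = (4, 1): both sides equal 65.

Answer: Always true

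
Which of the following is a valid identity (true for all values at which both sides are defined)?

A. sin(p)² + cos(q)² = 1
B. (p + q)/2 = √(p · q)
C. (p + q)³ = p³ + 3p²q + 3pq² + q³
A: fails at (2, 3) — LHS = sin(2)² + cos(3)² ≈ 1.807, RHS = 1.
B: fails at (4, 6) — LHS = 5, RHS = 2·√(6) ≈ 4.899.
C: holds — e.g. at (1, 4), both sides equal 125.

Answer: C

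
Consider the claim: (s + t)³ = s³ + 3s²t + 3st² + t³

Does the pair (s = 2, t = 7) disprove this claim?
Substituting s = 2, t = 7:
LHS = (2 + 7)³ = 729
RHS = 2³ + 3·2²·7 + 3·2·7² + 7³ = 729

The sides agree, so this pair does not disprove the claim.

Answer: No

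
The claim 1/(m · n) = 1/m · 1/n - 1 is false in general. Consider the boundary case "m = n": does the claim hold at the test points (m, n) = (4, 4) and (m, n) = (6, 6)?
At (4, 4): LHS = 1/16 ≠ RHS = -15/16
At (6, 6): LHS = 1/36 ≠ RHS = -35/36

Answer: No, fails at both test points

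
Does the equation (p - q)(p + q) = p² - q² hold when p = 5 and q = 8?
Substituting p = 5, q = 8:

LHS = (5 - 8)(5 + 8) = -39
RHS = 5² - 8² = -39

LHS = RHS, so the equation holds at this point.

Answer: Holds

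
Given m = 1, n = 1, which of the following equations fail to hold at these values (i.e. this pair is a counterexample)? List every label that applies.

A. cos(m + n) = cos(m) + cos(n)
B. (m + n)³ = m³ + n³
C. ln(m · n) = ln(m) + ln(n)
Evaluating each claim at the given values:
A. LHS = cos(2) ≈ -0.4161, RHS = 2·cos(1) ≈ 1.081 → fails here (LHS ≠ RHS)
B. LHS = 8, RHS = 2 → fails here (LHS ≠ RHS)
C. LHS = 0, RHS = 0 → holds here (LHS = RHS)

Answer: A, B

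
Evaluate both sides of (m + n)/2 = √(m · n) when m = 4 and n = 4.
LHS = (4 + 4)/2 = 4
RHS = √(4 · 4) = 4

LHS = RHS: the two sides agree.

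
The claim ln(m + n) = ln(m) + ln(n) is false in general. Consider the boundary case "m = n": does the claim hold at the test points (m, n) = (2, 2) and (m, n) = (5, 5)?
Only at (2, 2)

At (2, 2): LHS = ln(4) ≈ 1.386, RHS = 2·ln(2) ≈ 1.386 → equal
At (5, 5): LHS = ln(10) ≈ 2.303 ≠ RHS = 2·ln(5) ≈ 3.219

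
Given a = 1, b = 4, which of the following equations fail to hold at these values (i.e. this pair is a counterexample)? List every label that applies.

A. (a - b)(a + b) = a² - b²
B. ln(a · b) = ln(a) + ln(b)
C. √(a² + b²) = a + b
C

Evaluating each claim at the given values:
A. LHS = -15, RHS = -15 → holds here (LHS = RHS)
B. LHS = ln(4) ≈ 1.386, RHS = ln(4) ≈ 1.386 → holds here (LHS = RHS)
C. LHS = √(17) ≈ 4.123, RHS = 5 → fails here (LHS ≠ RHS)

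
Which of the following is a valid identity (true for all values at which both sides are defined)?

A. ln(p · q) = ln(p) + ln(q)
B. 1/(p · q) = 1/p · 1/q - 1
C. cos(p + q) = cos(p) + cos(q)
A: holds — e.g. at (2, 7), both sides equal ln(14) ≈ 2.639.
B: fails at (4, 6) — LHS = 1/24, RHS = -23/24.
C: fails at (2, 7) — LHS = cos(9) ≈ -0.9111, RHS = cos(2) + cos(7) ≈ 0.3378.

Answer: A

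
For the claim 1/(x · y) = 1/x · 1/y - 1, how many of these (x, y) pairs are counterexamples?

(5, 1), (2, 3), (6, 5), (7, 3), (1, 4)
5

Testing each pair:
(5, 1): LHS = 1/5, RHS = -4/5 → counterexample
(2, 3): LHS = 1/6, RHS = -5/6 → counterexample
(6, 5): LHS = 1/30, RHS = -29/30 → counterexample
(7, 3): LHS = 1/21, RHS = -20/21 → counterexample
(1, 4): LHS = 1/4, RHS = -3/4 → counterexample

That makes 5 counterexamples.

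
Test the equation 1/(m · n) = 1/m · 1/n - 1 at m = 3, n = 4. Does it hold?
Fails

Substituting m = 3, n = 4:

LHS = 1/(3 · 4) = 1/12
RHS = 1/3 · 1/4 - 1 = -11/12

LHS ≠ RHS, so the equation does not hold at this point.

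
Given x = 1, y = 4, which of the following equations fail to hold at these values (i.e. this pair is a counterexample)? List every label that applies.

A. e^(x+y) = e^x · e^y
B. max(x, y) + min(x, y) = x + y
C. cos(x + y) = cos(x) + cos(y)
C

Evaluating each claim at the given values:
A. LHS = e^5 ≈ 148.4, RHS = e^5 ≈ 148.4 → holds here (LHS = RHS)
B. LHS = 5, RHS = 5 → holds here (LHS = RHS)
C. LHS = cos(5) ≈ 0.2837, RHS = cos(4) + cos(1) ≈ -0.1133 → fails here (LHS ≠ RHS)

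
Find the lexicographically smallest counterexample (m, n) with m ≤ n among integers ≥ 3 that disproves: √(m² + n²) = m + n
Substituting (3, 3) into the claim:
LHS = √(3² + 3²) = 3·√(2) ≈ 4.243
RHS = 3 + 3 = 6

Since LHS ≠ RHS, this pair disproves the claim, and no lexicographically smaller pair (m ≤ n, integers ≥ 3) does.

For instance (5, 8) is also a counterexample (LHS = √(89) ≈ 9.434, RHS = 13), but it's lexicographically larger.

Answer: (m, n) = (3, 3)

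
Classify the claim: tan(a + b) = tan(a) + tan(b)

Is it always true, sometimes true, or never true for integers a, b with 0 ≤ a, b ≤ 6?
Sometimes true

It holds at (a, b) = (4, 0) (both sides equal tan(4) ≈ 1.158), but fails at (a, b) = (5, 1) (LHS = tan(6) ≈ -0.291, RHS = tan(5) + tan(1) ≈ -1.823).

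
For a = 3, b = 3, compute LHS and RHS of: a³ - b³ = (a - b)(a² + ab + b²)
LHS = 3³ - 3³ = 0
RHS = (3 - 3)(3² + 3·3 + 3²) = 0

LHS = RHS: the two sides agree.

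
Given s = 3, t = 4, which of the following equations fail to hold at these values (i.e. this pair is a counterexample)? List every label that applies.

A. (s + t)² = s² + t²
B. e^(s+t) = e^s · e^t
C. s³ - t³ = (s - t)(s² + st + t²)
A

Evaluating each claim at the given values:
A. LHS = 49, RHS = 25 → fails here (LHS ≠ RHS)
B. LHS = e^7 ≈ 1097, RHS = e^7 ≈ 1097 → holds here (LHS = RHS)
C. LHS = -37, RHS = -37 → holds here (LHS = RHS)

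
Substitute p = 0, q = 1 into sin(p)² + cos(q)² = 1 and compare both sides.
LHS = sin(0)² + cos(1)² = cos(1)² ≈ 0.2919
RHS = 1

LHS ≠ RHS (they differ by about 0.7081), so the equation does not hold here.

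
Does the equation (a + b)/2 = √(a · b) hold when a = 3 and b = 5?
Fails

Substituting a = 3, b = 5:

LHS = (3 + 5)/2 = 4
RHS = √(3 · 5) = √(15) ≈ 3.873

LHS ≠ RHS, so the equation does not hold at this point.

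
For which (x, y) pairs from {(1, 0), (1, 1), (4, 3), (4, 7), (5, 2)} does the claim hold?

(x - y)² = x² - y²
Testing each pair:
(1, 0): LHS = 1, RHS = 1 → holds
(1, 1): LHS = 0, RHS = 0 → holds
(4, 3): LHS = 1, RHS = 7 → fails
(4, 7): LHS = 9, RHS = -33 → fails
(5, 2): LHS = 9, RHS = 21 → fails

2 of 5 pairs satisfy the claim.

Answer: (1, 0), (1, 1)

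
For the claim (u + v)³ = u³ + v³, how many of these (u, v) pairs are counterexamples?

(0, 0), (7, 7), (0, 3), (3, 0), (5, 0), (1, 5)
Testing each pair:
(0, 0): LHS = 0, RHS = 0 → satisfies claim
(7, 7): LHS = 2744, RHS = 686 → counterexample
(0, 3): LHS = 27, RHS = 27 → satisfies claim
(3, 0): LHS = 27, RHS = 27 → satisfies claim
(5, 0): LHS = 125, RHS = 125 → satisfies claim
(1, 5): LHS = 216, RHS = 126 → counterexample

That makes 2 counterexamples.

Answer: 2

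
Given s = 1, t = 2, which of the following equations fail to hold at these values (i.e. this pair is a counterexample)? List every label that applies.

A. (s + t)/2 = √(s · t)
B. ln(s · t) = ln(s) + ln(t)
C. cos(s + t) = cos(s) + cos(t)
Evaluating each claim at the given values:
A. LHS = 3/2, RHS = √(2) ≈ 1.414 → fails here (LHS ≠ RHS)
B. LHS = ln(2) ≈ 0.6931, RHS = ln(2) ≈ 0.6931 → holds here (LHS = RHS)
C. LHS = cos(3) ≈ -0.99, RHS = cos(2) + cos(1) ≈ 0.1242 → fails here (LHS ≠ RHS)

Answer: A, C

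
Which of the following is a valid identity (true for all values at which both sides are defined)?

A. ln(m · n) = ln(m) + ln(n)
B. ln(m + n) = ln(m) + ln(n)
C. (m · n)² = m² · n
A: holds — e.g. at (3, 3), both sides equal ln(9) ≈ 2.197.
B: fails at (4, 6) — LHS = ln(10) ≈ 2.303, RHS = ln(4) + ln(6) ≈ 3.178.
C: fails at (1, 5) — LHS = 25, RHS = 5.

Answer: A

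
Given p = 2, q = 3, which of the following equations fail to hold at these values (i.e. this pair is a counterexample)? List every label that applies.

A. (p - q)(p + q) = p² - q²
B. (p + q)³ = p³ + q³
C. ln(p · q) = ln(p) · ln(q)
B, C

Evaluating each claim at the given values:
A. LHS = -5, RHS = -5 → holds here (LHS = RHS)
B. LHS = 125, RHS = 35 → fails here (LHS ≠ RHS)
C. LHS = ln(6) ≈ 1.792, RHS = ln(2)·ln(3) ≈ 0.7615 → fails here (LHS ≠ RHS)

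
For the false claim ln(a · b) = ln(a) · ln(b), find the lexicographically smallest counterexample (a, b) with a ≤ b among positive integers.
At (1, 1): both sides equal 0, so it holds there.

Substituting (1, 2) into the claim:
LHS = ln(1 · 2) = ln(2) ≈ 0.6931
RHS = ln(1) · ln(2) = 0

Since LHS ≠ RHS, this pair disproves the claim, and no lexicographically smaller pair (a ≤ b, positive integers) does.

For instance (8, 8) is also a counterexample (LHS = ln(64) ≈ 4.159, RHS = ln(8)² ≈ 4.324), but it's lexicographically larger.

Answer: (a, b) = (1, 2)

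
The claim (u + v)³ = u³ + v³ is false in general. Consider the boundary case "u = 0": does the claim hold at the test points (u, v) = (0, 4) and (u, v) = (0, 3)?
Yes, holds at both test points

At (0, 4): LHS = 64, RHS = 64 → equal
At (0, 3): LHS = 27, RHS = 27 → equal

So the claim does hold at both of these boundary points, even though it is not an identity.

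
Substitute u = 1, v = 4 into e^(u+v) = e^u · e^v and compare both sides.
LHS = e^(1+4) = e^5 ≈ 148.4
RHS = e^1 · e^4 = e^5 ≈ 148.4

LHS = RHS: the two sides agree.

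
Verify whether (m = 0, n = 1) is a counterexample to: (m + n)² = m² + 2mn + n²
Substituting m = 0, n = 1:
LHS = (0 + 1)² = 1
RHS = 0² + 2·0·1 + 1² = 1

The sides agree, so this pair does not disprove the claim.

Answer: No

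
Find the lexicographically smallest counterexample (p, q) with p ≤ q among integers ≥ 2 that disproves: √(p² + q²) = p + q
(p, q) = (2, 2)

Substituting (2, 2) into the claim:
LHS = √(2² + 2²) = 2·√(2) ≈ 2.828
RHS = 2 + 2 = 4

Since LHS ≠ RHS, this pair disproves the claim, and no lexicographically smaller pair (p ≤ q, integers ≥ 2) does.

For instance (3, 6) is also a counterexample (LHS = 3·√(5) ≈ 6.708, RHS = 9), but it's lexicographically larger.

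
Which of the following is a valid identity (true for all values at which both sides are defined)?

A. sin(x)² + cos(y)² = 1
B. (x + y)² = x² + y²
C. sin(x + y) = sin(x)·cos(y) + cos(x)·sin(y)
C

A: fails at (1, 5) — LHS = cos(5)² + sin(1)² ≈ 0.7885, RHS = 1.
B: fails at (3, 4) — LHS = 49, RHS = 25.
C: holds — e.g. at (1, 1), both sides equal sin(2) ≈ 0.9093.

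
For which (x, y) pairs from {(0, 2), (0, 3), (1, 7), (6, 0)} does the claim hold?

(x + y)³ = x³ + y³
Testing each pair:
(0, 2): LHS = 8, RHS = 8 → holds
(0, 3): LHS = 27, RHS = 27 → holds
(1, 7): LHS = 512, RHS = 344 → fails
(6, 0): LHS = 216, RHS = 216 → holds

3 of 4 pairs satisfy the claim.

Answer: (0, 2), (0, 3), (6, 0)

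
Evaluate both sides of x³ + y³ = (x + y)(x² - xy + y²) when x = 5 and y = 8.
LHS = 5³ + 8³ = 637
RHS = (5 + 8)(5² - 5·8 + 8²) = 637

LHS = RHS: the two sides agree.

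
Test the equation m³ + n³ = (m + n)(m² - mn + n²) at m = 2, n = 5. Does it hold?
Substituting m = 2, n = 5:

LHS = 2³ + 5³ = 133
RHS = (2 + 5)(2² - 2·5 + 5²) = 133

LHS = RHS, so the equation holds at this point.

Answer: Holds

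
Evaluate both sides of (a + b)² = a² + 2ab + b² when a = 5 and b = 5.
LHS = (5 + 5)² = 100
RHS = 5² + 2·5·5 + 5² = 100

LHS = RHS: the two sides agree.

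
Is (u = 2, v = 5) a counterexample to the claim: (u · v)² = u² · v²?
No

Substituting u = 2, v = 5:
LHS = (2 · 5)² = 100
RHS = 2² · 5² = 100

The sides agree, so this pair does not disprove the claim.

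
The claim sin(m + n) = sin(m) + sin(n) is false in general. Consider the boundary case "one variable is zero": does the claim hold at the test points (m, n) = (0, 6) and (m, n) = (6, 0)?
Yes, holds at both test points

At (0, 6): LHS = sin(6) ≈ -0.2794, RHS = sin(6) ≈ -0.2794 → equal
At (6, 0): LHS = sin(6) ≈ -0.2794, RHS = sin(6) ≈ -0.2794 → equal

So the claim does hold at both of these boundary points, even though it is not an identity.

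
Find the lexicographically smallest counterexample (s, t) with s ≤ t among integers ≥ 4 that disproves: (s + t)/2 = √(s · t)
(s, t) = (4, 5)

At (4, 4): both sides equal 4, so it holds there.

Substituting (4, 5) into the claim:
LHS = (4 + 5)/2 = 9/2
RHS = √(4 · 5) = 2·√(5) ≈ 4.472

Since LHS ≠ RHS, this pair disproves the claim, and no lexicographically smaller pair (s ≤ t, integers ≥ 4) does.

For instance (8, 11) is also a counterexample (LHS = 19/2, RHS = 2·√(22) ≈ 9.381), but it's lexicographically larger.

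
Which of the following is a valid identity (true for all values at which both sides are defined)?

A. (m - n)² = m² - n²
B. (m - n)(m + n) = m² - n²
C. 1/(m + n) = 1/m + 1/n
B

A: fails at (4, 6) — LHS = 4, RHS = -20.
B: holds — e.g. at (2, 7), both sides equal -45.
C: fails at (3, 4) — LHS = 1/7, RHS = 7/12.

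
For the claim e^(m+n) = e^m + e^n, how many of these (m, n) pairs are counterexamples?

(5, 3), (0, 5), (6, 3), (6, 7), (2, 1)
5

Testing each pair:
(5, 3): LHS = e^8 ≈ 2981, RHS = e^3 + e^5 ≈ 168.5 → counterexample
(0, 5): LHS = e^5 ≈ 148.4, RHS = 1 + e^5 ≈ 149.4 → counterexample
(6, 3): LHS = e^9 ≈ 8103, RHS = e^3 + e^6 ≈ 423.5 → counterexample
(6, 7): LHS = e^13 ≈ 442413.4, RHS = e^6 + e^7 ≈ 1500 → counterexample
(2, 1): LHS = e^3 ≈ 20.09, RHS = e + e^2 ≈ 10.11 → counterexample

That makes 5 counterexamples.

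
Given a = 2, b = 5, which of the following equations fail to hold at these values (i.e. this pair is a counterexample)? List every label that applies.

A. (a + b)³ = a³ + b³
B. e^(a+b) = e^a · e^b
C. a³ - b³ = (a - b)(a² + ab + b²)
A

Evaluating each claim at the given values:
A. LHS = 343, RHS = 133 → fails here (LHS ≠ RHS)
B. LHS = e^7 ≈ 1097, RHS = e^7 ≈ 1097 → holds here (LHS = RHS)
C. LHS = -117, RHS = -117 → holds here (LHS = RHS)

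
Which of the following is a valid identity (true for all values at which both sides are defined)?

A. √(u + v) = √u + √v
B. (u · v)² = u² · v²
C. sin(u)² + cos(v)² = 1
B

A: fails at (1, 1) — LHS = √(2) ≈ 1.414, RHS = 2.
B: holds — e.g. at (1, 4), both sides equal 16.
C: fails at (0, 1) — LHS = cos(1)² ≈ 0.2919, RHS = 1.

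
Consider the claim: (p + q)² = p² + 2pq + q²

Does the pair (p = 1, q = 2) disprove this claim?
No

Substituting p = 1, q = 2:
LHS = (1 + 2)² = 9
RHS = 1² + 2·1·2 + 2² = 9

The sides agree, so this pair does not disprove the claim.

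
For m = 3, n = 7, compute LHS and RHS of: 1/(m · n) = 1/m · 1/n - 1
LHS = 1/(3 · 7) = 1/21
RHS = 1/3 · 1/7 - 1 = -20/21

LHS ≠ RHS, so the equation does not hold here.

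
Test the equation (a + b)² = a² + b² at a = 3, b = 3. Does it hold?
Substituting a = 3, b = 3:

LHS = (3 + 3)² = 36
RHS = 3² + 3² = 18

LHS ≠ RHS, so the equation does not hold at this point.

Answer: Fails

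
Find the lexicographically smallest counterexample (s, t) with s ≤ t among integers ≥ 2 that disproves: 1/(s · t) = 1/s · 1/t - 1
(s, t) = (2, 2)

Substituting (2, 2) into the claim:
LHS = 1/(2 · 2) = 1/4
RHS = 1/2 · 1/2 - 1 = -3/4

Since LHS ≠ RHS, this pair disproves the claim, and no lexicographically smaller pair (s ≤ t, integers ≥ 2) does.

For instance (3, 8) is also a counterexample (LHS = 1/24, RHS = -23/24), but it's lexicographically larger.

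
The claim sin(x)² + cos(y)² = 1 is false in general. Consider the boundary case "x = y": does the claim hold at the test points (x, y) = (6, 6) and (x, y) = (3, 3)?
Yes, holds at both test points

At (6, 6): LHS = sin(6)² + cos(6)² = 1, RHS = 1 → equal
At (3, 3): LHS = sin(3)² + cos(3)² = 1, RHS = 1 → equal

So the claim does hold at both of these boundary points, even though it is not an identity.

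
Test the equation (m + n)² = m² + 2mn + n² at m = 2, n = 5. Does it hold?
Holds

Substituting m = 2, n = 5:

LHS = (2 + 5)² = 49
RHS = 2² + 2·2·5 + 5² = 49

LHS = RHS, so the equation holds at this point.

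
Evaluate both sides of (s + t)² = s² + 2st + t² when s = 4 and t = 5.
LHS = (4 + 5)² = 81
RHS = 4² + 2·4·5 + 5² = 81

LHS = RHS: the two sides agree.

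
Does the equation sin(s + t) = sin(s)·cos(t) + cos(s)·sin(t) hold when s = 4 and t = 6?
Substituting s = 4, t = 6:

LHS = sin(4 + 6) = sin(10) ≈ -0.544
RHS = sin(4)·cos(6) + cos(4)·sin(6) = sin(4)·cos(6) + sin(6)·cos(4) ≈ -0.544

LHS = RHS, so the equation holds at this point.

Answer: Holds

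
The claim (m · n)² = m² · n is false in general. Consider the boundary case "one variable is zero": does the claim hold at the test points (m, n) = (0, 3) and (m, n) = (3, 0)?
Yes, holds at both test points

At (0, 3): LHS = 0, RHS = 0 → equal
At (3, 0): LHS = 0, RHS = 0 → equal

So the claim does hold at both of these boundary points, even though it is not an identity.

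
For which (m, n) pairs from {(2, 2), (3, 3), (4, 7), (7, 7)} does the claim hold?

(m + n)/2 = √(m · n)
Testing each pair:
(2, 2): LHS = 2, RHS = 2 → holds
(3, 3): LHS = 3, RHS = 3 → holds
(4, 7): LHS = 11/2, RHS = 2·√(7) ≈ 5.292 → fails
(7, 7): LHS = 7, RHS = 7 → holds

3 of 4 pairs satisfy the claim.

Answer: (2, 2), (3, 3), (7, 7)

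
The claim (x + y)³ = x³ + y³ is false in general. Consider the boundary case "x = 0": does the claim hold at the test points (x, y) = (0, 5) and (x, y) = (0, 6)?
At (0, 5): LHS = 125, RHS = 125 → equal
At (0, 6): LHS = 216, RHS = 216 → equal

So the claim does hold at both of these boundary points, even though it is not an identity.

Answer: Yes, holds at both test points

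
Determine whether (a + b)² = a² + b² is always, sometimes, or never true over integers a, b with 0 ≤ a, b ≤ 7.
It holds at (a, b) = (4, 0) (both sides equal 16), but fails at (a, b) = (1, 6) (LHS = 49, RHS = 37).

Answer: Sometimes true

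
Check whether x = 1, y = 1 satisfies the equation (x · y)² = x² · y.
Holds

Substituting x = 1, y = 1:

LHS = (1 · 1)² = 1
RHS = 1² · 1 = 1

LHS = RHS, so the equation holds at this point.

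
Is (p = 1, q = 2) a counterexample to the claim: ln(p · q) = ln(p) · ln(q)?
Substituting p = 1, q = 2:
LHS = ln(1 · 2) = ln(2) ≈ 0.6931
RHS = ln(1) · ln(2) = 0

Since LHS ≠ RHS, this pair disproves the claim.

Answer: Yes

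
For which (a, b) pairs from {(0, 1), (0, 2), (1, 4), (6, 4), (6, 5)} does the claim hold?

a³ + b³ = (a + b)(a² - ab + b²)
All pairs

Testing each pair:
(0, 1): LHS = 1, RHS = 1 → holds
(0, 2): LHS = 8, RHS = 8 → holds
(1, 4): LHS = 65, RHS = 65 → holds
(6, 4): LHS = 280, RHS = 280 → holds
(6, 5): LHS = 341, RHS = 341 → holds

Every pair satisfies the claim.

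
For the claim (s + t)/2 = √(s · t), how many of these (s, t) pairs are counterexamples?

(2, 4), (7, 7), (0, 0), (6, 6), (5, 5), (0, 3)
Testing each pair:
(2, 4): LHS = 3, RHS = 2·√(2) ≈ 2.828 → counterexample
(7, 7): LHS = 7, RHS = 7 → satisfies claim
(0, 0): LHS = 0, RHS = 0 → satisfies claim
(6, 6): LHS = 6, RHS = 6 → satisfies claim
(5, 5): LHS = 5, RHS = 5 → satisfies claim
(0, 3): LHS = 3/2, RHS = 0 → counterexample

That makes 2 counterexamples.

Answer: 2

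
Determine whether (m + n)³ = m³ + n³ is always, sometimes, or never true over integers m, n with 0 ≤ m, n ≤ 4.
Sometimes true

It holds at (m, n) = (0, 2) (both sides equal 8), but fails at (m, n) = (1, 2) (LHS = 27, RHS = 9).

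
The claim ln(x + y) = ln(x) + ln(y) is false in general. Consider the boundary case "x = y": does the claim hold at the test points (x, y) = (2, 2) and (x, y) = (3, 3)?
At (2, 2): LHS = ln(4) ≈ 1.386, RHS = 2·ln(2) ≈ 1.386 → equal
At (3, 3): LHS = ln(6) ≈ 1.792 ≠ RHS = 2·ln(3) ≈ 2.197

Answer: Only at (2, 2)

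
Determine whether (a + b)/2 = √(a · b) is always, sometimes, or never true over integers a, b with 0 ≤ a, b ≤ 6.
Sometimes true

It holds at (a, b) = (3, 3) (both sides equal 3), but fails at (a, b) = (1, 0) (LHS = 1/2, RHS = 0).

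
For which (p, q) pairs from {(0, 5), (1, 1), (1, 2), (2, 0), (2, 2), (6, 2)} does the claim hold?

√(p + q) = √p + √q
(0, 5), (2, 0)

Testing each pair:
(0, 5): LHS = √(5) ≈ 2.236, RHS = √(5) ≈ 2.236 → holds
(1, 1): LHS = √(2) ≈ 1.414, RHS = 2 → fails
(1, 2): LHS = √(3) ≈ 1.732, RHS = 1 + √(2) ≈ 2.414 → fails
(2, 0): LHS = √(2) ≈ 1.414, RHS = √(2) ≈ 1.414 → holds
(2, 2): LHS = 2, RHS = 2·√(2) ≈ 2.828 → fails
(6, 2): LHS = 2·√(2) ≈ 2.828, RHS = √(2) + √(6) ≈ 3.864 → fails

2 of 6 pairs satisfy the claim.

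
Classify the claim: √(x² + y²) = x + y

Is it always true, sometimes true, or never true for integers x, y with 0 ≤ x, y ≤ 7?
It holds at (x, y) = (2, 0) (both sides equal 2), but fails at (x, y) = (6, 7) (LHS = √(85) ≈ 9.22, RHS = 13).

Answer: Sometimes true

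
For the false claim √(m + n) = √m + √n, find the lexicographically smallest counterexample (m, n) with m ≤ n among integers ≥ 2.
Substituting (2, 2) into the claim:
LHS = √(2 + 2) = 2
RHS = √2 + √2 = 2·√(2) ≈ 2.828

Since LHS ≠ RHS, this pair disproves the claim, and no lexicographically smaller pair (m ≤ n, integers ≥ 2) does.

For instance (7, 7) is also a counterexample (LHS = √(14) ≈ 3.742, RHS = 2·√(7) ≈ 5.292), but it's lexicographically larger.

Answer: (m, n) = (2, 2)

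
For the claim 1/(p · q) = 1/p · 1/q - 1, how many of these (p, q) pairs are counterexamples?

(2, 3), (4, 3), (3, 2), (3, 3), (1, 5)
Testing each pair:
(2, 3): LHS = 1/6, RHS = -5/6 → counterexample
(4, 3): LHS = 1/12, RHS = -11/12 → counterexample
(3, 2): LHS = 1/6, RHS = -5/6 → counterexample
(3, 3): LHS = 1/9, RHS = -8/9 → counterexample
(1, 5): LHS = 1/5, RHS = -4/5 → counterexample

That makes 5 counterexamples.

Answer: 5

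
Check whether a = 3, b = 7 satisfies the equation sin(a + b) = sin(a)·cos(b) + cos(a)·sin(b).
Substituting a = 3, b = 7:

LHS = sin(3 + 7) = sin(10) ≈ -0.544
RHS = sin(3)·cos(7) + cos(3)·sin(7) = sin(7)·cos(3) + sin(3)·cos(7) ≈ -0.544

LHS = RHS, so the equation holds at this point.

Answer: Holds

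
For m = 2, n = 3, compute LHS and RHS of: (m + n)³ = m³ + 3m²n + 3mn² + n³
LHS = (2 + 3)³ = 125
RHS = 2³ + 3·2²·3 + 3·2·3² + 3³ = 125

LHS = RHS: the two sides agree.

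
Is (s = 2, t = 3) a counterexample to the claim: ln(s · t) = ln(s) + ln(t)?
Substituting s = 2, t = 3:
LHS = ln(2 · 3) = ln(6) ≈ 1.792
RHS = ln(2) + ln(3) ≈ 1.792

The sides agree, so this pair does not disprove the claim.

Answer: No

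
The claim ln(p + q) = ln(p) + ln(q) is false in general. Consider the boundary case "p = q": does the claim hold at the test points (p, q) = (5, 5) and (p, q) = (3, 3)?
No, fails at both test points

At (5, 5): LHS = ln(10) ≈ 2.303 ≠ RHS = 2·ln(5) ≈ 3.219
At (3, 3): LHS = ln(6) ≈ 1.792 ≠ RHS = 2·ln(3) ≈ 2.197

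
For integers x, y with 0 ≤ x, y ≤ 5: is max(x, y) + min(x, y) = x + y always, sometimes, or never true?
The identity holds for every pair in the range. For instance at (x, y) = (2, 2): both sides equal 4.

Answer: Always true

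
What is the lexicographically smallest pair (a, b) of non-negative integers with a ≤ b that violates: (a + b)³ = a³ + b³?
(a, b) = (1, 1)

At (0, 3): both sides equal 27, so it holds there.

Substituting (1, 1) into the claim:
LHS = (1 + 1)³ = 8
RHS = 1³ + 1³ = 2

Since LHS ≠ RHS, this pair disproves the claim, and no lexicographically smaller pair (a ≤ b, non-negative integers) does.

For instance (3, 3) is also a counterexample (LHS = 216, RHS = 54), but it's lexicographically larger.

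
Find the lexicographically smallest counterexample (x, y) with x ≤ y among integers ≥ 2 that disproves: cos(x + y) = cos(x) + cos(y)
Substituting (2, 2) into the claim:
LHS = cos(2 + 2) = cos(4) ≈ -0.6536
RHS = cos(2) + cos(2) = 2·cos(2) ≈ -0.8323

Since LHS ≠ RHS, this pair disproves the claim, and no lexicographically smaller pair (x ≤ y, integers ≥ 2) does.

For instance (3, 8) is also a counterexample (LHS = cos(11) ≈ 0.004426, RHS = cos(3) + cos(8) ≈ -1.135), but it's lexicographically larger.

Answer: (x, y) = (2, 2)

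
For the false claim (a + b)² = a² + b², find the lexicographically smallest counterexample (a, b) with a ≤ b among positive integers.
Substituting (1, 1) into the claim:
LHS = (1 + 1)² = 4
RHS = 1² + 1² = 2

Since LHS ≠ RHS, this pair disproves the claim, and no lexicographically smaller pair (a ≤ b, positive integers) does.

For instance (4, 6) is also a counterexample (LHS = 100, RHS = 52), but it's lexicographically larger.

Answer: (a, b) = (1, 1)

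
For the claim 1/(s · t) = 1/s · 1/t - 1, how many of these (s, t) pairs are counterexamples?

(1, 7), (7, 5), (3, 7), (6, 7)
4

Testing each pair:
(1, 7): LHS = 1/7, RHS = -6/7 → counterexample
(7, 5): LHS = 1/35, RHS = -34/35 → counterexample
(3, 7): LHS = 1/21, RHS = -20/21 → counterexample
(6, 7): LHS = 1/42, RHS = -41/42 → counterexample

That makes 4 counterexamples.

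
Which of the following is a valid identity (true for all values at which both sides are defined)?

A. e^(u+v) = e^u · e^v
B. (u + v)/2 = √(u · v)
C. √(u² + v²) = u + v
A

A: holds — e.g. at (2, 2), both sides equal e^4 ≈ 54.6.
B: fails at (3, 5) — LHS = 4, RHS = √(15) ≈ 3.873.
C: fails at (2, 7) — LHS = √(53) ≈ 7.28, RHS = 9.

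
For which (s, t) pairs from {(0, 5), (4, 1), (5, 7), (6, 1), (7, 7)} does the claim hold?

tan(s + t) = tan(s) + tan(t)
Testing each pair:
(0, 5): LHS = tan(5) ≈ -3.381, RHS = tan(5) ≈ -3.381 → holds
(4, 1): LHS = tan(5) ≈ -3.381, RHS = tan(4) + tan(1) ≈ 2.715 → fails
(5, 7): LHS = tan(12) ≈ -0.6359, RHS = tan(5) + tan(7) ≈ -2.509 → fails
(6, 1): LHS = tan(7) ≈ 0.8714, RHS = tan(6) + tan(1) ≈ 1.266 → fails
(7, 7): LHS = tan(14) ≈ 7.245, RHS = 2·tan(7) ≈ 1.743 → fails

1 of 5 pairs satisfies the claim.

Answer: (0, 5)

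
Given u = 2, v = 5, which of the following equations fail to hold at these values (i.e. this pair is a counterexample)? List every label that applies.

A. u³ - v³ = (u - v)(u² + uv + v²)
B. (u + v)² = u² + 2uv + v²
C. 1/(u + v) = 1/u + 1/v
C

Evaluating each claim at the given values:
A. LHS = -117, RHS = -117 → holds here (LHS = RHS)
B. LHS = 49, RHS = 49 → holds here (LHS = RHS)
C. LHS = 1/7, RHS = 7/10 → fails here (LHS ≠ RHS)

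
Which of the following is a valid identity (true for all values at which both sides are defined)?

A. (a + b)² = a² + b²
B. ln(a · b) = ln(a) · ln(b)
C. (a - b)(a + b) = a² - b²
A: fails at (1, 1) — LHS = 4, RHS = 2.
B: fails at (1, 5) — LHS = ln(5) ≈ 1.609, RHS = 0.
C: holds — e.g. at (2, 3), both sides equal -5.

Answer: C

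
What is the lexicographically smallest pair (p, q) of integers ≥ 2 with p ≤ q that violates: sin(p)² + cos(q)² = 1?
(p, q) = (2, 3)

At (2, 2): both sides equal 1, so it holds there.

Substituting (2, 3) into the claim:
LHS = sin(2)² + cos(3)² ≈ 1.807
RHS = 1

Since LHS ≠ RHS, this pair disproves the claim, and no lexicographically smaller pair (p ≤ q, integers ≥ 2) does.

For instance (4, 9) is also a counterexample (LHS = sin(4)² + cos(9)² ≈ 1.403, RHS = 1), but it's lexicographically larger.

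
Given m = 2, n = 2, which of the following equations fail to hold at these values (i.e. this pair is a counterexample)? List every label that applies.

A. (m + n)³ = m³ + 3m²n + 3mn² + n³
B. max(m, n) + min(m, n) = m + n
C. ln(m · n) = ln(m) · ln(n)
C

Evaluating each claim at the given values:
A. LHS = 64, RHS = 64 → holds here (LHS = RHS)
B. LHS = 4, RHS = 4 → holds here (LHS = RHS)
C. LHS = ln(4) ≈ 1.386, RHS = ln(2)² ≈ 0.4805 → fails here (LHS ≠ RHS)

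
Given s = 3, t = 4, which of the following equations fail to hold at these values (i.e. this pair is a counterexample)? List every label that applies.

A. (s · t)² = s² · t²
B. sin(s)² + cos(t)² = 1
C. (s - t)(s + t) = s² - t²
B

Evaluating each claim at the given values:
A. LHS = 144, RHS = 144 → holds here (LHS = RHS)
B. LHS = sin(3)² + cos(4)² ≈ 0.4472, RHS = 1 → fails here (LHS ≠ RHS)
C. LHS = -7, RHS = -7 → holds here (LHS = RHS)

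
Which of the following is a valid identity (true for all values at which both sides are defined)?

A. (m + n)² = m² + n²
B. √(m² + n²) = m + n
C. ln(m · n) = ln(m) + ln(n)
C

A: fails at (5, 5) — LHS = 100, RHS = 50.
B: fails at (2, 2) — LHS = 2·√(2) ≈ 2.828, RHS = 4.
C: holds — e.g. at (3, 5), both sides equal ln(15) ≈ 2.708.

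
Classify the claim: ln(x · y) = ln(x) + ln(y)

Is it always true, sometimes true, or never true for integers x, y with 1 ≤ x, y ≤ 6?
Always true

The identity holds for every pair in the range. For instance at (x, y) = (3, 3): both sides equal ln(9) ≈ 2.197.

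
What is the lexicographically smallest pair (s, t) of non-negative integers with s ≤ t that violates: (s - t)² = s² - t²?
(s, t) = (0, 1)

Substituting (0, 1) into the claim:
LHS = (0 - 1)² = 1
RHS = 0² - 1² = -1

Since LHS ≠ RHS, this pair disproves the claim, and no lexicographically smaller pair (s ≤ t, non-negative integers) does.

For instance (5, 6) is also a counterexample (LHS = 1, RHS = -11), but it's lexicographically larger.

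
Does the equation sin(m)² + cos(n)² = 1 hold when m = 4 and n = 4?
Holds

Substituting m = 4, n = 4:

LHS = sin(4)² + cos(4)² = 1
RHS = 1

LHS = RHS, so the equation holds at this point.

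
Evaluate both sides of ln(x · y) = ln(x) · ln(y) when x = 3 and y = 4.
LHS = ln(3 · 4) = ln(12) ≈ 2.485
RHS = ln(3) · ln(4) ≈ 1.523

LHS ≠ RHS (they differ by about 0.9619), so the equation does not hold here.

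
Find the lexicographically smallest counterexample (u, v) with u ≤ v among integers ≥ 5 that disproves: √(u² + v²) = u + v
(u, v) = (5, 5)

Substituting (5, 5) into the claim:
LHS = √(5² + 5²) = 5·√(2) ≈ 7.071
RHS = 5 + 5 = 10

Since LHS ≠ RHS, this pair disproves the claim, and no lexicographically smaller pair (u ≤ v, integers ≥ 5) does.

For instance (8, 8) is also a counterexample (LHS = 8·√(2) ≈ 11.31, RHS = 16), but it's lexicographically larger.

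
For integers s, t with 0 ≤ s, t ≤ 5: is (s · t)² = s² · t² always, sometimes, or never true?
The identity holds for every pair in the range. For instance at (s, t) = (3, 3): both sides equal 81.

Answer: Always true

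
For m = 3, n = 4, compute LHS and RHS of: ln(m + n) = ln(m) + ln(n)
LHS = ln(3 + 4) = ln(7) ≈ 1.946
RHS = ln(3) + ln(4) ≈ 2.485

LHS ≠ RHS (they differ by about 0.539), so the equation does not hold here.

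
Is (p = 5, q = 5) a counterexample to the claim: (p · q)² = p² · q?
Substituting p = 5, q = 5:
LHS = (5 · 5)² = 625
RHS = 5² · 5 = 125

Since LHS ≠ RHS, this pair disproves the claim.

Answer: Yes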